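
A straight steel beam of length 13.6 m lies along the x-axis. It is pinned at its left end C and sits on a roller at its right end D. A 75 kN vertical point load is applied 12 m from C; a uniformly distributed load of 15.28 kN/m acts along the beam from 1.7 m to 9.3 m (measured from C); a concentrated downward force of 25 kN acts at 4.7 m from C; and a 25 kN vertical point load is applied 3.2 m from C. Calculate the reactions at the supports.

Resultant of the distributed load: 15.28 × 7.6 = 116.128 kN at 5.5 m from C.
Taking moments about C: D_y·13.6 − 75·12 − (15.28·7.6)·5.5 − 25·4.7 − 25·3.2 = 0 → D_y = 1736.204/13.6 = 127.662 ≈ 127.7 kN.
ΣF_y = 0: C_y + 127.662 − 75 − 15.28·7.6 − 25 − 25 = 0 → C_y = 113.5 kN.
ΣF_x = 0: no horizontal applied forces, so C_x = 0.

C_x = 0, C_y = 113.5 kN, D_y = 127.7 kN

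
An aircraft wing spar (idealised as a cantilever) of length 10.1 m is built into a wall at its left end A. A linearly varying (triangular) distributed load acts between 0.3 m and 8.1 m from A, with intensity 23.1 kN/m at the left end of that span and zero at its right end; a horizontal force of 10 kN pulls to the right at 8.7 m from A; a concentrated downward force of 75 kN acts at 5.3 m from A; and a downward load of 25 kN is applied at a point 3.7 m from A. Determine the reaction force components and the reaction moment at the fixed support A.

A_x = -10.00 kN, A_y = 190.1 kN, M_A = 751.3 kN·m

Resultant of the triangular load: ½ × 23.1 × 7.8 = 90.09 kN, acting at 2.9 m from A (one-third of the span from the peak).
ΣF_x = 0: A_x + 10 = 0 → A_x = -10.00 kN.
ΣF_y = 0: A_y − ½·23.1·7.8 − 75 − 25 = 0 → A_y = 190.1 kN.
ΣM about A: M_A − (½·23.1·7.8)·2.9 − 75·5.3 − 25·3.7 = 0 → M_A = 751.3 kN·m.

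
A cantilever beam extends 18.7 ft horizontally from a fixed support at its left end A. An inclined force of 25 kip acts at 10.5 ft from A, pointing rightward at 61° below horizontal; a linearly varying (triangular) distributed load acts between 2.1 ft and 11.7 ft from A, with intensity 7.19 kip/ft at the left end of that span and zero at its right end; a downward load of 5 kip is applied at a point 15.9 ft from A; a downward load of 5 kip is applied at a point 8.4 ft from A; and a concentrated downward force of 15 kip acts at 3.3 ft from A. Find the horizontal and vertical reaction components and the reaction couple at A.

A_x = -12.12 kip, A_y = 81.38 kip, M_A = 583.5 kip·ft

Resultant of the triangular load: ½ × 7.19 × 9.6 = 34.512 kip, acting at 5.3 ft from A (one-third of the span from the peak).
ΣF_x = 0: A_x + 25·cos61° = 0 → A_x = -12.12 kip.
ΣF_y = 0: A_y − 25·sin61° − ½·7.19·9.6 − 5 − 5 − 15 = 0 → A_y = 81.38 kip.
ΣM about A: M_A − 25·sin61°·10.5 − (½·7.19·9.6)·5.3 − 5·15.9 − 5·8.4 − 15·3.3 = 0 → M_A = 583.5 kip·ft.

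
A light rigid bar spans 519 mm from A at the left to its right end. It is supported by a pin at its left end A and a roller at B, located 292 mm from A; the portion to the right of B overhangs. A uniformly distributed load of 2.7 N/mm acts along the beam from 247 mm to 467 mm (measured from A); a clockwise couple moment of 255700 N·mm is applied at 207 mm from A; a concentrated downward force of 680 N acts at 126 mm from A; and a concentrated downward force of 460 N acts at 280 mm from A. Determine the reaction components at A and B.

A_x = 0, A_y = -602.4 N, B_y = 2336 N

Resultant of the distributed load: 2.7 × 220 = 594 N at 357 mm from A.
Taking moments about A: B_y·292 − (2.7·220)·357 − 255700 − 680·126 − 460·280 = 0 → B_y = 682238/292 = 2336.43 ≈ 2336 N.
ΣF_y = 0: A_y + 2336.43 − 2.7·220 − 680 − 460 = 0 → A_y = -602.4 N.
ΣF_x = 0: no horizontal applied forces, so A_x = 0.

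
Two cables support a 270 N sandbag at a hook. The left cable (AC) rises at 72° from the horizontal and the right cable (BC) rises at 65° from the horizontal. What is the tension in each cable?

T_AC = 167.3 N, T_BC = 122.3 N

ΣF_x = 0: −T_AC·cos72° + T_BC·cos65° = 0 → T_BC = 0.731197·T_AC.
ΣF_y = 0: T_AC·sin72° + T_BC·sin65° = 270.
Substitute: T_AC·(0.951057 + 0.731197·0.906308) = 270 → T_AC = 167.313 ≈ 167.3 N.
Then T_BC = 0.731197 × 167.313 = 122.3 N.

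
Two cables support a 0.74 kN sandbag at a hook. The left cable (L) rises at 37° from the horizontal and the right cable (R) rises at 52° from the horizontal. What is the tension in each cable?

T_L = 0.4557 kN, T_R = 0.5911 kN

ΣF_x = 0: −T_L·cos37° + T_R·cos52° = 0 → T_R = 1.2972·T_L.
ΣF_y = 0: T_L·sin37° + T_R·sin52° = 0.74.
Substitute: T_L·(0.601815 + 1.2972·0.788011) = 0.74 → T_L = 0.455659 ≈ 0.4557 kN.
Then T_R = 1.2972 × 0.455659 = 0.5911 kN.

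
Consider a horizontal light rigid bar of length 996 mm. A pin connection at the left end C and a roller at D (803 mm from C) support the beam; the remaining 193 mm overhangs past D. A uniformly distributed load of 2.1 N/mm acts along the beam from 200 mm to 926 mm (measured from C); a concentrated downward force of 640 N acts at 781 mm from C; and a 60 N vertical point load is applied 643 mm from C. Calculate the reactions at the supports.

C_x = 0, C_y = 485.2 N, D_y = 1739 N

Resultant of the distributed load: 2.1 × 726 = 1524.6 N at 563 mm from C.
ΣM about C: D_y·803 − (2.1·726)·563 − 640·781 − 60·643 = 0 → D_y = 1396769.8/803 = 1739.44 ≈ 1739 N.
ΣF_y = 0: C_y + 1739.44 − 2.1·726 − 640 − 60 = 0 → C_y = 485.2 N.
ΣF_x = 0: no horizontal applied forces, so C_x = 0.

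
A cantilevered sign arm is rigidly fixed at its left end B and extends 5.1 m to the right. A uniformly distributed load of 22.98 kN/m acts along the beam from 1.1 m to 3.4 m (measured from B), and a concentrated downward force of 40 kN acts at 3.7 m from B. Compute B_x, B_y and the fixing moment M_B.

B_x = 0, B_y = 92.85 kN, M_B = 266.9 kN·m

Resultant of the distributed load: 22.98 × 2.3 = 52.854 kN at 2.25 m from B.
ΣF_x = 0: B_x = 0.
ΣF_y = 0: B_y − 22.98·2.3 − 40 = 0 → B_y = 92.85 kN.
ΣM about B: M_B − (22.98·2.3)·2.25 − 40·3.7 = 0 → M_B = 266.9 kN·m.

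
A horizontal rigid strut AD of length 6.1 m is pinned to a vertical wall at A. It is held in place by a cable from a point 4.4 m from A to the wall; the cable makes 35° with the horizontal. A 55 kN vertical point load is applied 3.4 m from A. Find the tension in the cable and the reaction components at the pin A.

T = 74.10 kN, A_x = 60.70 kN, A_y = 12.50 kN

ΣM about A: T·sin35°·4.4 − 55·3.4 = 0 → T = 187/(4.4·0.573576) = 74.0965 ≈ 74.10 kN.
ΣF_x = 0: A_x − T·cos35° = 0 → A_x = 74.0965 × 0.819152 = 60.70 kN.
ΣF_y = 0: A_y + T·sin35° − 55 = 0 → A_y = 55 − 74.0965 × 0.573576 = 12.50 kN.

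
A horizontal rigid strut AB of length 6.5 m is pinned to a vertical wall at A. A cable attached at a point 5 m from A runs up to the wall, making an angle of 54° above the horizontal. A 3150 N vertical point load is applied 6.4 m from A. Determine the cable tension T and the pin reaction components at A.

ΣM about A: T·sin54°·5 − 3150·6.4 = 0 → T = 20160/(5·0.809017) = 4983.83 ≈ 4984 N.
ΣF_x = 0: A_x − T·cos54° = 0 → A_x = 4983.83 × 0.587785 = 2929 N.
ΣF_y = 0: A_y + T·sin54° − 3150 = 0 → A_y = 3150 − 4983.83 × 0.809017 = -882.0 N.

T = 4984 N, A_x = 2929 N, A_y = -882.0 N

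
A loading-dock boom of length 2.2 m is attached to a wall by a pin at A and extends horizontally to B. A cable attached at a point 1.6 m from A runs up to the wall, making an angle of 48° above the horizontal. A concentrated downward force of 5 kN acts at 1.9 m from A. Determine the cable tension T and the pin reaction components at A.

T = 7.990 kN, A_x = 5.346 kN, A_y = -0.9375 kN

ΣM about A: T·sin48°·1.6 − 5·1.9 = 0 → T = 9.5/(1.6·0.743145) = 7.98969 ≈ 7.990 kN.
ΣF_x = 0: A_x − T·cos48° = 0 → A_x = 7.98969 × 0.669131 = 5.346 kN.
ΣF_y = 0: A_y + T·sin48° − 5 = 0 → A_y = 5 − 7.98969 × 0.743145 = -0.9375 kN.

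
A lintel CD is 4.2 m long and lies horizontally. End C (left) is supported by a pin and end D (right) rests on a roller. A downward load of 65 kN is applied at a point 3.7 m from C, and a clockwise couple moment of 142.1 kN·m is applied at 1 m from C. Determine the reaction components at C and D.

C_x = 0, C_y = -26.10 kN, D_y = 91.10 kN

Moments about C: D_y·4.2 − 65·3.7 − 142.1 = 0 → D_y = 382.6/4.2 = 91.0952 ≈ 91.10 kN.
ΣF_y = 0: C_y + 91.0952 − 65 = 0 → C_y = -26.10 kN.
ΣF_x = 0: no horizontal applied forces, so C_x = 0.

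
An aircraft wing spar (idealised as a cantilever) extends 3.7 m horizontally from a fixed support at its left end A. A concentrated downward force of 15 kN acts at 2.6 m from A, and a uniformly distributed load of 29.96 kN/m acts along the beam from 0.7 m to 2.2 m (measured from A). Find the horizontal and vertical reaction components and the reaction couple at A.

A_x = 0, A_y = 59.94 kN, M_A = 104.2 kN·m

Resultant of the distributed load: 29.96 × 1.5 = 44.94 kN at 1.45 m from A.
ΣF_x = 0: A_x = 0.
ΣF_y = 0: A_y − 15 − 29.96·1.5 = 0 → A_y = 59.94 kN.
ΣM about A: M_A − 15·2.6 − (29.96·1.5)·1.45 = 0 → M_A = 104.2 kN·m.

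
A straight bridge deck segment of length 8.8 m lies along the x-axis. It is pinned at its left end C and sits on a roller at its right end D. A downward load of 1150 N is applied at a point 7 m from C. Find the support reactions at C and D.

Moments about C: D_y·8.8 − 1150·7 = 0 → D_y = 8050/8.8 = 914.773 ≈ 914.8 N.
ΣF_y = 0: C_y + 914.773 − 1150 = 0 → C_y = 235.2 N.
ΣF_x = 0: no horizontal applied forces, so C_x = 0.

C_x = 0, C_y = 235.2 N, D_y = 914.8 N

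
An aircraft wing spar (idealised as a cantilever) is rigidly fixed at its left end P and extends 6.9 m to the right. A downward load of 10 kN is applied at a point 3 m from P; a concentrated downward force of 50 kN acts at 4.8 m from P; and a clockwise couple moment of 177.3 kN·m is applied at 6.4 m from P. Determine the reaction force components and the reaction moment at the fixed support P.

P_x = 0, P_y = 60.00 kN, M_P = 447.3 kN·m

ΣF_x = 0: P_x = 0.
ΣF_y = 0: P_y − 10 − 50 = 0 → P_y = 60.00 kN.
ΣM about P: M_P − 10·3 − 50·4.8 − 177.3 = 0 → M_P = 447.3 kN·m.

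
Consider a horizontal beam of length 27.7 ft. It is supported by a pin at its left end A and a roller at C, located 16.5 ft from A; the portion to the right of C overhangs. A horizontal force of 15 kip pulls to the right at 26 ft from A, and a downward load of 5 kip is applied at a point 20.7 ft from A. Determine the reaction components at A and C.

Moments about A: C_y·16.5 − 5·20.7 = 0 → C_y = 103.5/16.5 = 6.27273 ≈ 6.273 kip.
ΣF_y = 0: A_y + 6.27273 − 5 = 0 → A_y = -1.273 kip.
ΣF_x = 0: A_x + 15 = 0 → A_x = -15.00 kip.

A_x = -15.00 kip, A_y = -1.273 kip, C_y = 6.273 kip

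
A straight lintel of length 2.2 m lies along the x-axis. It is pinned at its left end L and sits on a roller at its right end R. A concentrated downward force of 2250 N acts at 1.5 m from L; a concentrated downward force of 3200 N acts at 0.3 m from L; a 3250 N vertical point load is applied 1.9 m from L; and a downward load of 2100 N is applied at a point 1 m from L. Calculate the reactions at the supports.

L_x = 0, L_y = 5068 N, R_y = 5732 N

Taking moments about L: R_y·2.2 − 2250·1.5 − 3200·0.3 − 3250·1.9 − 2100·1 = 0 → R_y = 12610/2.2 = 5731.82 ≈ 5732 N.
ΣF_y = 0: L_y + 5731.82 − 2250 − 3200 − 3250 − 2100 = 0 → L_y = 5068 N.
ΣF_x = 0: no horizontal applied forces, so L_x = 0.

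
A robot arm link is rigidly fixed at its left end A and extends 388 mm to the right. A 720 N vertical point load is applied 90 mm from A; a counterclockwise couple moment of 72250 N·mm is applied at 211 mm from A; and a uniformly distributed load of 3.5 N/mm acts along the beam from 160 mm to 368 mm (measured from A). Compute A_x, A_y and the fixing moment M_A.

A_x = 0, A_y = 1448 N, M_A = 184700 N·mm

Resultant of the distributed load: 3.5 × 208 = 728 N at 264 mm from A.
ΣF_x = 0: A_x = 0.
ΣF_y = 0: A_y − 720 − 3.5·208 = 0 → A_y = 1448 N.
ΣM about A: M_A − 720·90 + 72250 − (3.5·208)·264 = 0 → M_A = 184700 N·mm.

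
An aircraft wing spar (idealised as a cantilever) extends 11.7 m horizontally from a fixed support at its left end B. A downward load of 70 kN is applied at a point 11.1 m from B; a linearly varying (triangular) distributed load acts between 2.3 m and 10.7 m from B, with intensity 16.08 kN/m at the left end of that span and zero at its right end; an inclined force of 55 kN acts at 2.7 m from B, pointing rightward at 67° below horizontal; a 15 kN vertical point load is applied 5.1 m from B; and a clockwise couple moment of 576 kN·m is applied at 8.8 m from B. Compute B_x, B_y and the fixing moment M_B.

Resultant of the triangular load: ½ × 16.08 × 8.4 = 67.536 kN, acting at 5.1 m from B (one-third of the span from the peak).
ΣF_x = 0: B_x + 55·cos67° = 0 → B_x = -21.49 kN.
ΣF_y = 0: B_y − 70 − ½·16.08·8.4 − 55·sin67° − 15 = 0 → B_y = 203.2 kN.
ΣM about B: M_B − 70·11.1 − (½·16.08·8.4)·5.1 − 55·sin67°·2.7 − 15·5.1 − 576 = 0 → M_B = 1911 kN·m.

B_x = -21.49 kN, B_y = 203.2 kN, M_B = 1911 kN·m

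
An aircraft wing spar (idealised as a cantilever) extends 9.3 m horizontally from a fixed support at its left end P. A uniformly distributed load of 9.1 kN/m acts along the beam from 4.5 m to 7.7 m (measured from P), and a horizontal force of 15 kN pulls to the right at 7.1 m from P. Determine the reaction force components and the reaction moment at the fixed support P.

Resultant of the distributed load: 9.1 × 3.2 = 29.12 kN at 6.1 m from P.
ΣF_x = 0: P_x + 15 = 0 → P_x = -15.00 kN.
ΣF_y = 0: P_y − 9.1·3.2 = 0 → P_y = 29.12 kN.
ΣM about P: M_P − (9.1·3.2)·6.1 = 0 → M_P = 177.6 kN·m.

P_x = -15.00 kN, P_y = 29.12 kN, M_P = 177.6 kN·m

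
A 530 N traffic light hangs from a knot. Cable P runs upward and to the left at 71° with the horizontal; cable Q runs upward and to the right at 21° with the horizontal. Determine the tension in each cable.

T_P = 495.1 N, T_Q = 172.7 N

ΣF_x = 0: −T_P·cos71° + T_Q·cos21° = 0 → T_Q = 0.348731·T_P.
ΣF_y = 0: T_P·sin71° + T_Q·sin21° = 530.
Substitute: T_P·(0.945519 + 0.348731·0.358368) = 530 → T_P = 495.099 ≈ 495.1 N.
Then T_Q = 0.348731 × 495.099 = 172.7 N.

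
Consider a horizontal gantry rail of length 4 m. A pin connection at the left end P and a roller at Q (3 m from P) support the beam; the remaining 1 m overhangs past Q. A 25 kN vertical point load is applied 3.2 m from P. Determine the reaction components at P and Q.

P_x = 0, P_y = -1.667 kN, Q_y = 26.67 kN

Moments about P: Q_y·3 − 25·3.2 = 0 → Q_y = 80/3 = 26.6667 ≈ 26.67 kN.
ΣF_y = 0: P_y + 26.6667 − 25 = 0 → P_y = -1.667 kN.
ΣF_x = 0: no horizontal applied forces, so P_x = 0.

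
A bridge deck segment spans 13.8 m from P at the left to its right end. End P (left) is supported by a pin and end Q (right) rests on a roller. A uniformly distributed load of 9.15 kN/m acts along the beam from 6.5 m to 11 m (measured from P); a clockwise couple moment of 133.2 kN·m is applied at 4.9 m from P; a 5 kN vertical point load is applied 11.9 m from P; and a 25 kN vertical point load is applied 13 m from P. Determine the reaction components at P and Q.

Resultant of the distributed load: 9.15 × 4.5 = 41.175 kN at 8.75 m from P.
Moments about P: Q_y·13.8 − (9.15·4.5)·8.75 − 133.2 − 5·11.9 − 25·13 = 0 → Q_y = 877.98125/13.8 = 63.6218 ≈ 63.62 kN.
ΣF_y = 0: P_y + 63.6218 − 9.15·4.5 − 5 − 25 = 0 → P_y = 7.553 kN.
ΣF_x = 0: no horizontal applied forces, so P_x = 0.

P_x = 0, P_y = 7.553 kN, Q_y = 63.62 kN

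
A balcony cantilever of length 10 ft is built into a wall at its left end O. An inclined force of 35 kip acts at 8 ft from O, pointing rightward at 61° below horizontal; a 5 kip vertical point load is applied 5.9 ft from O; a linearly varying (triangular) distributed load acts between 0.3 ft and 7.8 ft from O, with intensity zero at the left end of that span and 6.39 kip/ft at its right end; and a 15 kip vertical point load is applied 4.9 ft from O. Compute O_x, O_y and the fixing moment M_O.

O_x = -16.97 kip, O_y = 74.57 kip, M_O = 474.9 kip·ft

Resultant of the triangular load: ½ × 6.39 × 7.5 = 23.9625 kip, acting at 5.3 ft from O (one-third of the span from the peak).
ΣF_x = 0: O_x + 35·cos61° = 0 → O_x = -16.97 kip.
ΣF_y = 0: O_y − 35·sin61° − 5 − ½·6.39·7.5 − 15 = 0 → O_y = 74.57 kip.
ΣM about O: M_O − 35·sin61°·8 − 5·5.9 − (½·6.39·7.5)·5.3 − 15·4.9 = 0 → M_O = 474.9 kip·ft.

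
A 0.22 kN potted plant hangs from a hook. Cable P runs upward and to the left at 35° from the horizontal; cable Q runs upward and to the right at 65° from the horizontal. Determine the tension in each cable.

ΣF_x = 0: −T_P·cos35° + T_Q·cos65° = 0 → T_Q = 1.93828·T_P.
ΣF_y = 0: T_P·sin35° + T_Q·sin65° = 0.22.
Substitute: T_P·(0.573576 + 1.93828·0.906308) = 0.22 → T_P = 0.0944103 ≈ 0.09441 kN.
Then T_Q = 1.93828 × 0.0944103 = 0.1830 kN.

T_P = 0.09441 kN, T_Q = 0.1830 kN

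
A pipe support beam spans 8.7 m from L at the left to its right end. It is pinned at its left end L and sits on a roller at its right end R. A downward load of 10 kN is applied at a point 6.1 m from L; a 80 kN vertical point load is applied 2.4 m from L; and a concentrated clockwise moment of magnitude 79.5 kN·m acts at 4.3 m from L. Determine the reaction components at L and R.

Moments about L: R_y·8.7 − 10·6.1 − 80·2.4 − 79.5 = 0 → R_y = 332.5/8.7 = 38.2184 ≈ 38.22 kN.
ΣF_y = 0: L_y + 38.2184 − 10 − 80 = 0 → L_y = 51.78 kN.
ΣF_x = 0: no horizontal applied forces, so L_x = 0.

L_x = 0, L_y = 51.78 kN, R_y = 38.22 kN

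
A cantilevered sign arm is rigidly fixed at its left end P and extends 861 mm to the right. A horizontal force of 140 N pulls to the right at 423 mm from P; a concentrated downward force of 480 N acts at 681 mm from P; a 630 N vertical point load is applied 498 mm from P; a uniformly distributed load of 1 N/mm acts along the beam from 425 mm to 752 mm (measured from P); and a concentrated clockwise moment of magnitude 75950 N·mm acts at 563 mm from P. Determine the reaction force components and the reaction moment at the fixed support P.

Resultant of the distributed load: 1 × 327 = 327 N at 588.5 mm from P.
ΣF_x = 0: P_x + 140 = 0 → P_x = -140.0 N.
ΣF_y = 0: P_y − 480 − 630 − 1·327 = 0 → P_y = 1437 N.
ΣM about P: M_P − 480·681 − 630·498 − (1·327)·588.5 − 75950 = 0 → M_P = 909000 N·mm.

P_x = -140.0 N, P_y = 1437 N, M_P = 909000 N·mm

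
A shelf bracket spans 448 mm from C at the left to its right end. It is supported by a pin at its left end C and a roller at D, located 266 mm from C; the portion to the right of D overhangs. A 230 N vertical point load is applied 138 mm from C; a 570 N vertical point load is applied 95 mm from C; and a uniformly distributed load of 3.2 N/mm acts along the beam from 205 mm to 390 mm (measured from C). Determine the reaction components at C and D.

Resultant of the distributed load: 3.2 × 185 = 592 N at 297.5 mm from C.
Taking moments about C: D_y·266 − 230·138 − 570·95 − (3.2·185)·297.5 = 0 → D_y = 262010/266 = 985.0 N.
ΣF_y = 0: C_y + 985 − 230 − 570 − 3.2·185 = 0 → C_y = 407.0 N.
ΣF_x = 0: no horizontal applied forces, so C_x = 0.

C_x = 0, C_y = 407.0 N, D_y = 985.0 N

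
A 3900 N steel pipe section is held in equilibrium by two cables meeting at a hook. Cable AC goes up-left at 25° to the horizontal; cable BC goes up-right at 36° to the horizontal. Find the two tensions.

ΣF_x = 0: −T_AC·cos25° + T_BC·cos36° = 0 → T_BC = 1.12026·T_AC.
ΣF_y = 0: T_AC·sin25° + T_BC·sin36° = 3900.
Substitute: T_AC·(0.422618 + 1.12026·0.587785) = 3900 → T_AC = 3607.47 ≈ 3607 N.
Then T_BC = 1.12026 × 3607.47 = 4041 N.

T_AC = 3607 N, T_BC = 4041 N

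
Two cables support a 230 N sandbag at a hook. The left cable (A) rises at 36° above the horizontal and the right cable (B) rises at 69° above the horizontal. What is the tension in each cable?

T_A = 85.33 N, T_B = 192.6 N

ΣF_x = 0: −T_A·cos36° + T_B·cos69° = 0 → T_B = 2.2575·T_A.
ΣF_y = 0: T_A·sin36° + T_B·sin69° = 230.
Substitute: T_A·(0.587785 + 2.2575·0.93358) = 230 → T_A = 85.3324 ≈ 85.33 N.
Then T_B = 2.2575 × 85.3324 = 192.6 N.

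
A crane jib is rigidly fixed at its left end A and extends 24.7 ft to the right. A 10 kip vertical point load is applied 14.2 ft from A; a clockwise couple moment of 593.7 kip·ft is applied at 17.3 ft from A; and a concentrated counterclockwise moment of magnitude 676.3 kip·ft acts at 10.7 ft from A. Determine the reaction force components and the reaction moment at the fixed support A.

A_x = 0, A_y = 10.00 kip, M_A = 59.40 kip·ft

ΣF_x = 0: A_x = 0.
ΣF_y = 0: A_y − 10 = 0 → A_y = 10.00 kip.
ΣM about A: M_A − 10·14.2 − 593.7 + 676.3 = 0 → M_A = 59.40 kip·ft.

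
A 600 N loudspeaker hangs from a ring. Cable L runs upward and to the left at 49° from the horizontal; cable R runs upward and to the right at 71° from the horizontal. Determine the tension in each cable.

ΣF_x = 0: −T_L·cos49° + T_R·cos71° = 0 → T_R = 2.01512·T_L.
ΣF_y = 0: T_L·sin49° + T_R·sin71° = 600.
Substitute: T_L·(0.75471 + 2.01512·0.945519) = 600 → T_L = 225.56 ≈ 225.6 N.
Then T_R = 2.01512 × 225.56 = 454.5 N.

T_L = 225.6 N, T_R = 454.5 N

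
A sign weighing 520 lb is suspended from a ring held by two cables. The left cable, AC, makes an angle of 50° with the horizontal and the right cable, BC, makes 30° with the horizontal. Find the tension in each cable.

ΣF_x = 0: −T_AC·cos50° + T_BC·cos30° = 0 → T_BC = 0.742227·T_AC.
ΣF_y = 0: T_AC·sin50° + T_BC·sin30° = 520.
Substitute: T_AC·(0.766044 + 0.742227·0.5) = 520 → T_AC = 457.281 ≈ 457.3 lb.
Then T_BC = 0.742227 × 457.281 = 339.4 lb.

T_AC = 457.3 lb, T_BC = 339.4 lb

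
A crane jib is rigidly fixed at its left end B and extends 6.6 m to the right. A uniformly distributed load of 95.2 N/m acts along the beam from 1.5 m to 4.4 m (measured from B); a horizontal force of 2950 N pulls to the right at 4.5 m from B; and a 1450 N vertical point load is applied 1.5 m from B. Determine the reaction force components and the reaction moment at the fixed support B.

Resultant of the distributed load: 95.2 × 2.9 = 276.08 N at 2.95 m from B.
ΣF_x = 0: B_x + 2950 = 0 → B_x = -2950 N.
ΣF_y = 0: B_y − 95.2·2.9 − 1450 = 0 → B_y = 1726 N.
ΣM about B: M_B − (95.2·2.9)·2.95 − 1450·1.5 = 0 → M_B = 2989 N·m.

B_x = -2950 N, B_y = 1726 N, M_B = 2989 N·m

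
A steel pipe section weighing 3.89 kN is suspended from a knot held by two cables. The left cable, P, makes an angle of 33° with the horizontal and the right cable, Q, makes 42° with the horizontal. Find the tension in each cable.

T_P = 2.993 kN, T_Q = 3.378 kN

ΣF_x = 0: −T_P·cos33° + T_Q·cos42° = 0 → T_Q = 1.12854·T_P.
ΣF_y = 0: T_P·sin33° + T_Q·sin42° = 3.89.
Substitute: T_P·(0.544639 + 1.12854·0.669131) = 3.89 → T_P = 2.99281 ≈ 2.993 kN.
Then T_Q = 1.12854 × 2.99281 = 3.378 kN.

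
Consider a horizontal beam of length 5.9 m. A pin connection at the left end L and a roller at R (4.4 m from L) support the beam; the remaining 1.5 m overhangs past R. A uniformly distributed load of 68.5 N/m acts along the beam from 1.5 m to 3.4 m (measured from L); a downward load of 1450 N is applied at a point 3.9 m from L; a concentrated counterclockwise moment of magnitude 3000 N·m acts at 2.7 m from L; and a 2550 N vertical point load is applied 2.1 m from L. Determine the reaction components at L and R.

Resultant of the distributed load: 68.5 × 1.9 = 130.15 N at 2.45 m from L.
Taking moments about L: R_y·4.4 − (68.5·1.9)·2.45 − 1450·3.9 + 3000 − 2550·2.1 = 0 → R_y = 8328.8675/4.4 = 1892.92 ≈ 1893 N.
ΣF_y = 0: L_y + 1892.92 − 68.5·1.9 − 1450 − 2550 = 0 → L_y = 2237 N.
ΣF_x = 0: no horizontal applied forces, so L_x = 0.

L_x = 0, L_y = 2237 N, R_y = 1893 N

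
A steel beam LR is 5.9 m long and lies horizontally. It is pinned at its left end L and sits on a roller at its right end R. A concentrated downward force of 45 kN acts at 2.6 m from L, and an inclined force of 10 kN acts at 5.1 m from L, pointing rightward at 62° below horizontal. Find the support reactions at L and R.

L_x = -4.695 kN, L_y = 26.37 kN, R_y = 27.46 kN

ΣM about L: R_y·5.9 − 45·2.6 − 10·sin62°·5.1 = 0 → R_y = 162.03/5.9 = 27.4627 ≈ 27.46 kN.
ΣF_y = 0: L_y + 27.4627 − 45 − 10·sin62° = 0 → L_y = 26.37 kN.
ΣF_x = 0: L_x + 10·cos62° = 0 → L_x = -4.695 kN.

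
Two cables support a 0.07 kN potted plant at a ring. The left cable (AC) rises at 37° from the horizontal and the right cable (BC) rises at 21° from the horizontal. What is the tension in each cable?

ΣF_x = 0: −T_AC·cos37° + T_BC·cos21° = 0 → T_BC = 0.855454·T_AC.
ΣF_y = 0: T_AC·sin37° + T_BC·sin21° = 0.07.
Substitute: T_AC·(0.601815 + 0.855454·0.358368) = 0.07 → T_AC = 0.0770601 ≈ 0.07706 kN.
Then T_BC = 0.855454 × 0.0770601 = 0.06592 kN.

T_AC = 0.07706 kN, T_BC = 0.06592 kN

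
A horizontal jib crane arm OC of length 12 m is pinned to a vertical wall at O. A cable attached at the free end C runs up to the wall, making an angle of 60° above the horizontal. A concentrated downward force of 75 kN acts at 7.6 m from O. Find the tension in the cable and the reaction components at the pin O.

T = 54.85 kN, O_x = 27.42 kN, O_y = 27.50 kN

ΣM about O: T·sin60°·12 − 75·7.6 = 0 → T = 570/(12·0.866025) = 54.8483 ≈ 54.85 kN.
ΣF_x = 0: O_x − T·cos60° = 0 → O_x = 54.8483 × 0.5 = 27.42 kN.
ΣF_y = 0: O_y + T·sin60° − 75 = 0 → O_y = 75 − 54.8483 × 0.866025 = 27.50 kN.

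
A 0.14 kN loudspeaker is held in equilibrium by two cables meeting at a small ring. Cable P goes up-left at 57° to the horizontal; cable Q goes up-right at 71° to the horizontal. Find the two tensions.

ΣF_x = 0: −T_P·cos57° + T_Q·cos71° = 0 → T_Q = 1.67289·T_P.
ΣF_y = 0: T_P·sin57° + T_Q·sin71° = 0.14.
Substitute: T_P·(0.838671 + 1.67289·0.945519) = 0.14 → T_P = 0.0578412 ≈ 0.05784 kN.
Then T_Q = 1.67289 × 0.0578412 = 0.09676 kN.

T_P = 0.05784 kN, T_Q = 0.09676 kN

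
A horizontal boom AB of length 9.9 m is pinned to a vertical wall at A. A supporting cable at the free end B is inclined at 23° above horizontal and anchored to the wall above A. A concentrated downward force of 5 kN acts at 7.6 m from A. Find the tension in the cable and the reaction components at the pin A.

T = 9.824 kN, A_x = 9.043 kN, A_y = 1.162 kN

ΣM about A: T·sin23°·9.9 − 5·7.6 = 0 → T = 38/(9.9·0.390731) = 9.8236 ≈ 9.824 kN.
ΣF_x = 0: A_x − T·cos23° = 0 → A_x = 9.8236 × 0.920505 = 9.043 kN.
ΣF_y = 0: A_y + T·sin23° − 5 = 0 → A_y = 5 − 9.8236 × 0.390731 = 1.162 kN.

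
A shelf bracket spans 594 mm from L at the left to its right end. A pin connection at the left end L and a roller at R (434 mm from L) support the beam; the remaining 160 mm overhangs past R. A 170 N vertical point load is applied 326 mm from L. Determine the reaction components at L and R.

Taking moments about L: R_y·434 − 170·326 = 0 → R_y = 55420/434 = 127.696 ≈ 127.7 N.
ΣF_y = 0: L_y + 127.696 − 170 = 0 → L_y = 42.30 N.
ΣF_x = 0: no horizontal applied forces, so L_x = 0.

L_x = 0, L_y = 42.30 N, R_y = 127.7 N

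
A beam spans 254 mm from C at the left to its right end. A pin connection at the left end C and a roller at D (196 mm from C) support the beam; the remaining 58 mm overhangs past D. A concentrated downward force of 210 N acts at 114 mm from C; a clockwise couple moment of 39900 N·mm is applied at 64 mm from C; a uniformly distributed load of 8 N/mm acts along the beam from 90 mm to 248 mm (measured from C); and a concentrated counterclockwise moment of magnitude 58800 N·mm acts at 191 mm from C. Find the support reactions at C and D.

C_x = 0, C_y = 358.4 N, D_y = 1116 N

Resultant of the distributed load: 8 × 158 = 1264 N at 169 mm from C.
ΣM about C: D_y·196 − 210·114 − 39900 − (8·158)·169 + 58800 = 0 → D_y = 218656/196 = 1115.59 ≈ 1116 N.
ΣF_y = 0: C_y + 1115.59 − 210 − 8·158 = 0 → C_y = 358.4 N.
ΣF_x = 0: no horizontal applied forces, so C_x = 0.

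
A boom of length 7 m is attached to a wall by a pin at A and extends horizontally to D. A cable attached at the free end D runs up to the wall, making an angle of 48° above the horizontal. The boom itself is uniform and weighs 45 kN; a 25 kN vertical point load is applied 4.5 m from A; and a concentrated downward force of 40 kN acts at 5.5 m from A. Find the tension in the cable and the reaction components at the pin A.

ΣM about A: T·sin48°·7 − 45·3.5 − 25·4.5 − 40·5.5 = 0 → T = 490/(7·0.743145) = 94.1943 ≈ 94.19 kN.
ΣF_x = 0: A_x − T·cos48° = 0 → A_x = 94.1943 × 0.669131 = 63.03 kN.
ΣF_y = 0: A_y + T·sin48° − 45 − 25 − 40 = 0 → A_y = 110 − 94.1943 × 0.743145 = 40.00 kN.

T = 94.19 kN, A_x = 63.03 kN, A_y = 40.00 kN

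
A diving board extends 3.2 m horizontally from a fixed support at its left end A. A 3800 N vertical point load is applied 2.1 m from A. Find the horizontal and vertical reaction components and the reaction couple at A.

A_x = 0, A_y = 3800 N, M_A = 7980 N·m

ΣF_x = 0: A_x = 0.
ΣF_y = 0: A_y − 3800 = 0 → A_y = 3800 N.
ΣM about A: M_A − 3800·2.1 = 0 → M_A = 7980 N·m.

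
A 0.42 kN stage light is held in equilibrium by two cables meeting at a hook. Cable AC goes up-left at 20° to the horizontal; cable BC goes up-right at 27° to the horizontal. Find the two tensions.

ΣF_x = 0: −T_AC·cos20° + T_BC·cos27° = 0 → T_BC = 1.05464·T_AC.
ΣF_y = 0: T_AC·sin20° + T_BC·sin27° = 0.42.
Substitute: T_AC·(0.34202 + 1.05464·0.45399) = 0.42 → T_AC = 0.511686 ≈ 0.5117 kN.
Then T_BC = 1.05464 × 0.511686 = 0.5396 kN.

T_AC = 0.5117 kN, T_BC = 0.5396 kN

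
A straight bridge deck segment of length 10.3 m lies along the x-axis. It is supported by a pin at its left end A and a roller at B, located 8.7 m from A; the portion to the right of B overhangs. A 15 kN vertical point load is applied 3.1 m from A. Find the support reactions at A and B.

ΣM about A: B_y·8.7 − 15·3.1 = 0 → B_y = 46.5/8.7 = 5.34483 ≈ 5.345 kN.
ΣF_y = 0: A_y + 5.34483 − 15 = 0 → A_y = 9.655 kN.
ΣF_x = 0: no horizontal applied forces, so A_x = 0.

A_x = 0, A_y = 9.655 kN, B_y = 5.345 kN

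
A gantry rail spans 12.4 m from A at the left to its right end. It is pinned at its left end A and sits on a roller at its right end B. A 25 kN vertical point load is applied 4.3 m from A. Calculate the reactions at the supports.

Taking moments about A: B_y·12.4 − 25·4.3 = 0 → B_y = 107.5/12.4 = 8.66935 ≈ 8.669 kN.
ΣF_y = 0: A_y + 8.66935 − 25 = 0 → A_y = 16.33 kN.
ΣF_x = 0: no horizontal applied forces, so A_x = 0.

A_x = 0, A_y = 16.33 kN, B_y = 8.669 kN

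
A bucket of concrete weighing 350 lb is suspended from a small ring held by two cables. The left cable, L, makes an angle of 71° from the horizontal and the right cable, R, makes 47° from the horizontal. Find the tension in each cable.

T_L = 270.3 lb, T_R = 129.1 lb

ΣF_x = 0: −T_L·cos71° + T_R·cos47° = 0 → T_R = 0.477374·T_L.
ΣF_y = 0: T_L·sin71° + T_R·sin47° = 350.
Substitute: T_L·(0.945519 + 0.477374·0.731354) = 350 → T_L = 270.344 ≈ 270.3 lb.
Then T_R = 0.477374 × 270.344 = 129.1 lb.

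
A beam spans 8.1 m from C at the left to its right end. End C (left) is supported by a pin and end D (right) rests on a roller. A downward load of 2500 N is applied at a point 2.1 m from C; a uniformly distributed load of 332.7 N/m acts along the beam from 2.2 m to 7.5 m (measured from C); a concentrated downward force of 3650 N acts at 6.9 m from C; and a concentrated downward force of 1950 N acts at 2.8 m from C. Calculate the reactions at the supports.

C_x = 0, C_y = 4376 N, D_y = 5487 N

Resultant of the distributed load: 332.7 × 5.3 = 1763.31 N at 4.85 m from C.
Taking moments about C: D_y·8.1 − 2500·2.1 − (332.7·5.3)·4.85 − 3650·6.9 − 1950·2.8 = 0 → D_y = 44447.0535/8.1 = 5487.29 ≈ 5487 N.
ΣF_y = 0: C_y + 5487.29 − 2500 − 332.7·5.3 − 3650 − 1950 = 0 → C_y = 4376 N.
ΣF_x = 0: no horizontal applied forces, so C_x = 0.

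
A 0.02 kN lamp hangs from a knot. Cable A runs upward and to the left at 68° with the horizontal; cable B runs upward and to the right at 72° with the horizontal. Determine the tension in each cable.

ΣF_x = 0: −T_A·cos68° + T_B·cos72° = 0 → T_B = 1.21225·T_A.
ΣF_y = 0: T_A·sin68° + T_B·sin72° = 0.02.
Substitute: T_A·(0.927184 + 1.21225·0.951057) = 0.02 → T_A = 0.00961491 ≈ 0.009615 kN.
Then T_B = 1.21225 × 0.00961491 = 0.01166 kN.

T_A = 0.009615 kN, T_B = 0.01166 kN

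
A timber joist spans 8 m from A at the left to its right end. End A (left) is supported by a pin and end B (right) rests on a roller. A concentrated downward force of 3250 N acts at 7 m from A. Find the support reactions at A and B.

A_x = 0, A_y = 406.2 N, B_y = 2844 N

ΣM about A: B_y·8 − 3250·7 = 0 → B_y = 22750/8 = 2843.75 ≈ 2844 N.
ΣF_y = 0: A_y + 2843.75 − 3250 = 0 → A_y = 406.2 N.
ΣF_x = 0: no horizontal applied forces, so A_x = 0.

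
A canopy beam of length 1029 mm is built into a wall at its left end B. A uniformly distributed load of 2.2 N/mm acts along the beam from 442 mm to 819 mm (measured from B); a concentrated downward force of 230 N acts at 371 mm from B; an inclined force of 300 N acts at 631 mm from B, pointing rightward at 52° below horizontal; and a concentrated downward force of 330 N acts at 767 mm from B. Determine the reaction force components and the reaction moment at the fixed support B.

Resultant of the distributed load: 2.2 × 377 = 829.4 N at 630.5 mm from B.
ΣF_x = 0: B_x + 300·cos52° = 0 → B_x = -184.7 N.
ΣF_y = 0: B_y − 2.2·377 − 230 − 300·sin52° − 330 = 0 → B_y = 1626 N.
ΣM about B: M_B − (2.2·377)·630.5 − 230·371 − 300·sin52°·631 − 330·767 = 0 → M_B = 1011000 N·mm.

B_x = -184.7 N, B_y = 1626 N, M_B = 1011000 N·mm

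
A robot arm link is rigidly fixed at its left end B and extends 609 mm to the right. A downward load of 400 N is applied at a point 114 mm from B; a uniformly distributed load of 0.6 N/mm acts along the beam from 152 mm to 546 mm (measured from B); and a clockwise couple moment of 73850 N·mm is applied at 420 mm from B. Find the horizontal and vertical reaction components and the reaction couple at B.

Resultant of the distributed load: 0.6 × 394 = 236.4 N at 349 mm from B.
ΣF_x = 0: B_x = 0.
ΣF_y = 0: B_y − 400 − 0.6·394 = 0 → B_y = 636.4 N.
ΣM about B: M_B − 400·114 − (0.6·394)·349 − 73850 = 0 → M_B = 202000 N·mm.

B_x = 0, B_y = 636.4 N, M_B = 202000 N·mm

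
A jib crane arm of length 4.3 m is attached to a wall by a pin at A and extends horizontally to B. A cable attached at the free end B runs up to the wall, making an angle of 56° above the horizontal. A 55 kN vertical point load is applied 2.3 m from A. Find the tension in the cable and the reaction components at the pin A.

T = 35.49 kN, A_x = 19.84 kN, A_y = 25.58 kN

ΣM about A: T·sin56°·4.3 − 55·2.3 = 0 → T = 126.5/(4.3·0.829038) = 35.4852 ≈ 35.49 kN.
ΣF_x = 0: A_x − T·cos56° = 0 → A_x = 35.4852 × 0.559193 = 19.84 kN.
ΣF_y = 0: A_y + T·sin56° − 55 = 0 → A_y = 55 − 35.4852 × 0.829038 = 25.58 kN.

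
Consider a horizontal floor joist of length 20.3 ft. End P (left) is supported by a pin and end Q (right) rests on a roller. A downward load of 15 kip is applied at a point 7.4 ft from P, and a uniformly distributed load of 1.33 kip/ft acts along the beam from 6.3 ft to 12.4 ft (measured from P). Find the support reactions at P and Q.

Resultant of the distributed load: 1.33 × 6.1 = 8.113 kip at 9.35 ft from P.
Taking moments about P: Q_y·20.3 − 15·7.4 − (1.33·6.1)·9.35 = 0 → Q_y = 186.85655/20.3 = 9.20476 ≈ 9.205 kip.
ΣF_y = 0: P_y + 9.20476 − 15 − 1.33·6.1 = 0 → P_y = 13.91 kip.
ΣF_x = 0: no horizontal applied forces, so P_x = 0.

P_x = 0, P_y = 13.91 kip, Q_y = 9.205 kip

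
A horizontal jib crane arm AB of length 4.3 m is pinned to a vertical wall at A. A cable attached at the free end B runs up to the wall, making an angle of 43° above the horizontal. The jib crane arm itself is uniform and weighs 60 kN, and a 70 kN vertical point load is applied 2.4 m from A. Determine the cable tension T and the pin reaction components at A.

T = 101.3 kN, A_x = 74.07 kN, A_y = 60.93 kN

ΣM about A: T·sin43°·4.3 − 60·2.15 − 70·2.4 = 0 → T = 297/(4.3·0.681998) = 101.276 ≈ 101.3 kN.
ΣF_x = 0: A_x − T·cos43° = 0 → A_x = 101.276 × 0.731354 = 74.07 kN.
ΣF_y = 0: A_y + T·sin43° − 60 − 70 = 0 → A_y = 130 − 101.276 × 0.681998 = 60.93 kN.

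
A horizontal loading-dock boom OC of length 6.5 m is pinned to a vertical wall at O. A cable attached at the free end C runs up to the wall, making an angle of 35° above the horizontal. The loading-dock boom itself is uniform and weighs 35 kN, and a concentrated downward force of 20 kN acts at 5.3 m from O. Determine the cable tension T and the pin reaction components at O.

T = 58.94 kN, O_x = 48.28 kN, O_y = 21.19 kN

ΣM about O: T·sin35°·6.5 − 35·3.25 − 20·5.3 = 0 → T = 219.75/(6.5·0.573576) = 58.942 ≈ 58.94 kN.
ΣF_x = 0: O_x − T·cos35° = 0 → O_x = 58.942 × 0.819152 = 48.28 kN.
ΣF_y = 0: O_y + T·sin35° − 35 − 20 = 0 → O_y = 55 − 58.942 × 0.573576 = 21.19 kN.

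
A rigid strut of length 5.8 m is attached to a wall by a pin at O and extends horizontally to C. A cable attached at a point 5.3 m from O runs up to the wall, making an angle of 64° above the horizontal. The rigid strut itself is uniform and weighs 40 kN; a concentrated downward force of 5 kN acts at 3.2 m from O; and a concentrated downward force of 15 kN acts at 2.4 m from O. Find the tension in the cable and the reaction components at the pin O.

ΣM about O: T·sin64°·5.3 − 40·2.9 − 5·3.2 − 15·2.4 = 0 → T = 168/(5.3·0.898794) = 35.2674 ≈ 35.27 kN.
ΣF_x = 0: O_x − T·cos64° = 0 → O_x = 35.2674 × 0.438371 = 15.46 kN.
ΣF_y = 0: O_y + T·sin64° − 40 − 5 − 15 = 0 → O_y = 60 − 35.2674 × 0.898794 = 28.30 kN.

T = 35.27 kN, O_x = 15.46 kN, O_y = 28.30 kN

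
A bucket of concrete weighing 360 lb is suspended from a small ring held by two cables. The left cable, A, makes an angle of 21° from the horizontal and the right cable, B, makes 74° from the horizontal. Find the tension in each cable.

T_A = 99.61 lb, T_B = 337.4 lb

ΣF_x = 0: −T_A·cos21° + T_B·cos74° = 0 → T_B = 3.38699·T_A.
ΣF_y = 0: T_A·sin21° + T_B·sin74° = 360.
Substitute: T_A·(0.358368 + 3.38699·0.961262) = 360 → T_A = 99.6084 ≈ 99.61 lb.
Then T_B = 3.38699 × 99.6084 = 337.4 lb.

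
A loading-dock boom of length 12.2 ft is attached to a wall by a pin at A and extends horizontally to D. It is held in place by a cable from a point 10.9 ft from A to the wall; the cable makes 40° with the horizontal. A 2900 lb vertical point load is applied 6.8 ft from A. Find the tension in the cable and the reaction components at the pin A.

ΣM about A: T·sin40°·10.9 − 2900·6.8 = 0 → T = 19720/(10.9·0.642788) = 2814.57 ≈ 2815 lb.
ΣF_x = 0: A_x − T·cos40° = 0 → A_x = 2814.57 × 0.766044 = 2156 lb.
ΣF_y = 0: A_y + T·sin40° − 2900 = 0 → A_y = 2900 − 2814.57 × 0.642788 = 1091 lb.

T = 2815 lb, A_x = 2156 lb, A_y = 1091 lb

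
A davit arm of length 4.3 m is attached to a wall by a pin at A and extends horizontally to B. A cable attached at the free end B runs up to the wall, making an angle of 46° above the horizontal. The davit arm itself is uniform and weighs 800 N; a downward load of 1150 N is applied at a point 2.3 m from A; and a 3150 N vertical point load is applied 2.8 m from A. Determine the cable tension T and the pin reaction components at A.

ΣM about A: T·sin46°·4.3 − 800·2.15 − 1150·2.3 − 3150·2.8 = 0 → T = 13185/(4.3·0.71934) = 4262.63 ≈ 4263 N.
ΣF_x = 0: A_x − T·cos46° = 0 → A_x = 4262.63 × 0.694658 = 2961 N.
ΣF_y = 0: A_y + T·sin46° − 800 − 1150 − 3150 = 0 → A_y = 5100 − 4262.63 × 0.71934 = 2034 N.

T = 4263 N, A_x = 2961 N, A_y = 2034 N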